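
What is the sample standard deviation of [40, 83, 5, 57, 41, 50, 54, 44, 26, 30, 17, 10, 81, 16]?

24.2668

Step 1: Compute the mean: 39.5714
Step 2: Sum of squared deviations from the mean: 7655.4286
Step 3: Sample variance = 7655.4286 / 13 = 588.8791
Step 4: Standard deviation = sqrt(588.8791) = 24.2668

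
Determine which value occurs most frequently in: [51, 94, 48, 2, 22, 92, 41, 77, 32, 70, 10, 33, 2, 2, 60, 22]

2

Step 1: Count the frequency of each value:
  2: appears 3 time(s)
  10: appears 1 time(s)
  22: appears 2 time(s)
  32: appears 1 time(s)
  33: appears 1 time(s)
  41: appears 1 time(s)
  48: appears 1 time(s)
  51: appears 1 time(s)
  60: appears 1 time(s)
  70: appears 1 time(s)
  77: appears 1 time(s)
  92: appears 1 time(s)
  94: appears 1 time(s)
Step 2: The value 2 appears most frequently (3 times).
Step 3: Mode = 2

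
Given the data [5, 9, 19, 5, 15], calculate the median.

9

Step 1: Sort the data in ascending order: [5, 5, 9, 15, 19]
Step 2: The number of values is n = 5.
Step 3: Since n is odd, the median is the middle value at position 3: 9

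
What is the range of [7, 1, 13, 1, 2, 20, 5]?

19

Step 1: Identify the maximum value: max = 20
Step 2: Identify the minimum value: min = 1
Step 3: Range = max - min = 20 - 1 = 19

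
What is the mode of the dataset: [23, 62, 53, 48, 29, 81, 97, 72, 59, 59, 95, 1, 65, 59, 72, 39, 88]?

59

Step 1: Count the frequency of each value:
  1: appears 1 time(s)
  23: appears 1 time(s)
  29: appears 1 time(s)
  39: appears 1 time(s)
  48: appears 1 time(s)
  53: appears 1 time(s)
  59: appears 3 time(s)
  62: appears 1 time(s)
  65: appears 1 time(s)
  72: appears 2 time(s)
  81: appears 1 time(s)
  88: appears 1 time(s)
  95: appears 1 time(s)
  97: appears 1 time(s)
Step 2: The value 59 appears most frequently (3 times).
Step 3: Mode = 59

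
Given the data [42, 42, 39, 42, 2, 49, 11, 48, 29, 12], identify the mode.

42

Step 1: Count the frequency of each value:
  2: appears 1 time(s)
  11: appears 1 time(s)
  12: appears 1 time(s)
  29: appears 1 time(s)
  39: appears 1 time(s)
  42: appears 3 time(s)
  48: appears 1 time(s)
  49: appears 1 time(s)
Step 2: The value 42 appears most frequently (3 times).
Step 3: Mode = 42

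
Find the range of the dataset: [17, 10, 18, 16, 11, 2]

16

Step 1: Identify the maximum value: max = 18
Step 2: Identify the minimum value: min = 2
Step 3: Range = max - min = 18 - 2 = 16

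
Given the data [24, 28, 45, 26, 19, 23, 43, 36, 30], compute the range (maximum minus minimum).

26

Step 1: Identify the maximum value: max = 45
Step 2: Identify the minimum value: min = 19
Step 3: Range = max - min = 45 - 19 = 26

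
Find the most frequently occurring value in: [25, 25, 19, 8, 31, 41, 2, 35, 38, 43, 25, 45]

25

Step 1: Count the frequency of each value:
  2: appears 1 time(s)
  8: appears 1 time(s)
  19: appears 1 time(s)
  25: appears 3 time(s)
  31: appears 1 time(s)
  35: appears 1 time(s)
  38: appears 1 time(s)
  41: appears 1 time(s)
  43: appears 1 time(s)
  45: appears 1 time(s)
Step 2: The value 25 appears most frequently (3 times).
Step 3: Mode = 25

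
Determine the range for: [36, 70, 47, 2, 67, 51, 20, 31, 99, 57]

97

Step 1: Identify the maximum value: max = 99
Step 2: Identify the minimum value: min = 2
Step 3: Range = max - min = 99 - 2 = 97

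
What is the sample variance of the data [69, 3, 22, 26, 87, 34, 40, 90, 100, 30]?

1128.3222

Step 1: Compute the mean: (69 + 3 + 22 + 26 + 87 + 34 + 40 + 90 + 100 + 30) / 10 = 50.1
Step 2: Compute squared deviations from the mean:
  (69 - 50.1)^2 = 357.21
  (3 - 50.1)^2 = 2218.41
  (22 - 50.1)^2 = 789.61
  (26 - 50.1)^2 = 580.81
  (87 - 50.1)^2 = 1361.61
  (34 - 50.1)^2 = 259.21
  (40 - 50.1)^2 = 102.01
  (90 - 50.1)^2 = 1592.01
  (100 - 50.1)^2 = 2490.01
  (30 - 50.1)^2 = 404.01
Step 3: Sum of squared deviations = 10154.9
Step 4: Sample variance = 10154.9 / 9 = 1128.3222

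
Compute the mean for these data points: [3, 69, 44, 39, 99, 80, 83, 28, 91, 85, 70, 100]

65.9167

Step 1: Sum all values: 3 + 69 + 44 + 39 + 99 + 80 + 83 + 28 + 91 + 85 + 70 + 100 = 791
Step 2: Count the number of values: n = 12
Step 3: Mean = sum / n = 791 / 12 = 65.9167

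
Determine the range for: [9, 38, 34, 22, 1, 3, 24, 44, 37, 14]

43

Step 1: Identify the maximum value: max = 44
Step 2: Identify the minimum value: min = 1
Step 3: Range = max - min = 44 - 1 = 43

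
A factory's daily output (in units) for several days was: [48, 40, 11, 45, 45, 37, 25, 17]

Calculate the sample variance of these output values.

197.1429

Step 1: Compute the mean: (48 + 40 + 11 + 45 + 45 + 37 + 25 + 17) / 8 = 33.5
Step 2: Compute squared deviations from the mean:
  (48 - 33.5)^2 = 210.25
  (40 - 33.5)^2 = 42.25
  (11 - 33.5)^2 = 506.25
  (45 - 33.5)^2 = 132.25
  (45 - 33.5)^2 = 132.25
  (37 - 33.5)^2 = 12.25
  (25 - 33.5)^2 = 72.25
  (17 - 33.5)^2 = 272.25
Step 3: Sum of squared deviations = 1380
Step 4: Sample variance = 1380 / 7 = 197.1429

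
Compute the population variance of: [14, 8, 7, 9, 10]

5.84

Step 1: Compute the mean: (14 + 8 + 7 + 9 + 10) / 5 = 9.6
Step 2: Compute squared deviations from the mean:
  (14 - 9.6)^2 = 19.36
  (8 - 9.6)^2 = 2.56
  (7 - 9.6)^2 = 6.76
  (9 - 9.6)^2 = 0.36
  (10 - 9.6)^2 = 0.16
Step 3: Sum of squared deviations = 29.2
Step 4: Population variance = 29.2 / 5 = 5.84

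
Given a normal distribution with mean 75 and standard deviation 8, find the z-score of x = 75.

0

Step 1: Recall the z-score formula: z = (x - mu) / sigma
Step 2: Substitute values: z = (75 - 75) / 8
Step 3: z = 0 / 8 = 0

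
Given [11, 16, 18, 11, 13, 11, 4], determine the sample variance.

20

Step 1: Compute the mean: (11 + 16 + 18 + 11 + 13 + 11 + 4) / 7 = 12
Step 2: Compute squared deviations from the mean:
  (11 - 12)^2 = 1
  (16 - 12)^2 = 16
  (18 - 12)^2 = 36
  (11 - 12)^2 = 1
  (13 - 12)^2 = 1
  (11 - 12)^2 = 1
  (4 - 12)^2 = 64
Step 3: Sum of squared deviations = 120
Step 4: Sample variance = 120 / 6 = 20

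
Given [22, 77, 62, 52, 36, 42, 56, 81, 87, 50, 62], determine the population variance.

353.8182

Step 1: Compute the mean: (22 + 77 + 62 + 52 + 36 + 42 + 56 + 81 + 87 + 50 + 62) / 11 = 57
Step 2: Compute squared deviations from the mean:
  (22 - 57)^2 = 1225
  (77 - 57)^2 = 400
  (62 - 57)^2 = 25
  (52 - 57)^2 = 25
  (36 - 57)^2 = 441
  (42 - 57)^2 = 225
  (56 - 57)^2 = 1
  (81 - 57)^2 = 576
  (87 - 57)^2 = 900
  (50 - 57)^2 = 49
  (62 - 57)^2 = 25
Step 3: Sum of squared deviations = 3892
Step 4: Population variance = 3892 / 11 = 353.8182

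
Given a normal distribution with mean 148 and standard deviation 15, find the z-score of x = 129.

-1.2667

Step 1: Recall the z-score formula: z = (x - mu) / sigma
Step 2: Substitute values: z = (129 - 148) / 15
Step 3: z = -19 / 15 = -1.2667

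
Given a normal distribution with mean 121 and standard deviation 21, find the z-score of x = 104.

-0.8095

Step 1: Recall the z-score formula: z = (x - mu) / sigma
Step 2: Substitute values: z = (104 - 121) / 21
Step 3: z = -17 / 21 = -0.8095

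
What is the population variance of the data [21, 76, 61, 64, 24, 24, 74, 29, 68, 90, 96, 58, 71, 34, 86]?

616.1067

Step 1: Compute the mean: (21 + 76 + 61 + 64 + 24 + 24 + 74 + 29 + 68 + 90 + 96 + 58 + 71 + 34 + 86) / 15 = 58.4
Step 2: Compute squared deviations from the mean:
  (21 - 58.4)^2 = 1398.76
  (76 - 58.4)^2 = 309.76
  (61 - 58.4)^2 = 6.76
  (64 - 58.4)^2 = 31.36
  (24 - 58.4)^2 = 1183.36
  (24 - 58.4)^2 = 1183.36
  (74 - 58.4)^2 = 243.36
  (29 - 58.4)^2 = 864.36
  (68 - 58.4)^2 = 92.16
  (90 - 58.4)^2 = 998.56
  (96 - 58.4)^2 = 1413.76
  (58 - 58.4)^2 = 0.16
  (71 - 58.4)^2 = 158.76
  (34 - 58.4)^2 = 595.36
  (86 - 58.4)^2 = 761.76
Step 3: Sum of squared deviations = 9241.6
Step 4: Population variance = 9241.6 / 15 = 616.1067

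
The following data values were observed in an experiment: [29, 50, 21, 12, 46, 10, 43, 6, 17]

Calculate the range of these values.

44

Step 1: Identify the maximum value: max = 50
Step 2: Identify the minimum value: min = 6
Step 3: Range = max - min = 50 - 6 = 44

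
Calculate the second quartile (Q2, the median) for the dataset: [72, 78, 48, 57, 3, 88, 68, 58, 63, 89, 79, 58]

65.5

Step 1: Sort the data: [3, 48, 57, 58, 58, 63, 68, 72, 78, 79, 88, 89]
Step 2: n = 12
Step 3: Q2 is the median. Since n is even, it is the average of the values at positions 6 and 7:
  Q2 = (63 + 68) / 2 = 65.5
Step 4: Q2 = 65.5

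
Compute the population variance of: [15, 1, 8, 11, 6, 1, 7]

22

Step 1: Compute the mean: (15 + 1 + 8 + 11 + 6 + 1 + 7) / 7 = 7
Step 2: Compute squared deviations from the mean:
  (15 - 7)^2 = 64
  (1 - 7)^2 = 36
  (8 - 7)^2 = 1
  (11 - 7)^2 = 16
  (6 - 7)^2 = 1
  (1 - 7)^2 = 36
  (7 - 7)^2 = 0
Step 3: Sum of squared deviations = 154
Step 4: Population variance = 154 / 7 = 22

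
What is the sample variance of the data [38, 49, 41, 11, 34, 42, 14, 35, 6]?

240.5

Step 1: Compute the mean: (38 + 49 + 41 + 11 + 34 + 42 + 14 + 35 + 6) / 9 = 30
Step 2: Compute squared deviations from the mean:
  (38 - 30)^2 = 64
  (49 - 30)^2 = 361
  (41 - 30)^2 = 121
  (11 - 30)^2 = 361
  (34 - 30)^2 = 16
  (42 - 30)^2 = 144
  (14 - 30)^2 = 256
  (35 - 30)^2 = 25
  (6 - 30)^2 = 576
Step 3: Sum of squared deviations = 1924
Step 4: Sample variance = 1924 / 8 = 240.5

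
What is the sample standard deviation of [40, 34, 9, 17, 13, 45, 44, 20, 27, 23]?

12.9769

Step 1: Compute the mean: 27.2
Step 2: Sum of squared deviations from the mean: 1515.6
Step 3: Sample variance = 1515.6 / 9 = 168.4
Step 4: Standard deviation = sqrt(168.4) = 12.9769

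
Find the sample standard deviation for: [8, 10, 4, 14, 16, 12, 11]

3.9461

Step 1: Compute the mean: 10.7143
Step 2: Sum of squared deviations from the mean: 93.4286
Step 3: Sample variance = 93.4286 / 6 = 15.5714
Step 4: Standard deviation = sqrt(15.5714) = 3.9461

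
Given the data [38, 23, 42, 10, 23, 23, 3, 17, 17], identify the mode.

23

Step 1: Count the frequency of each value:
  3: appears 1 time(s)
  10: appears 1 time(s)
  17: appears 2 time(s)
  23: appears 3 time(s)
  38: appears 1 time(s)
  42: appears 1 time(s)
Step 2: The value 23 appears most frequently (3 times).
Step 3: Mode = 23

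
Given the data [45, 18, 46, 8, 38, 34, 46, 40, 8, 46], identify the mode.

46

Step 1: Count the frequency of each value:
  8: appears 2 time(s)
  18: appears 1 time(s)
  34: appears 1 time(s)
  38: appears 1 time(s)
  40: appears 1 time(s)
  45: appears 1 time(s)
  46: appears 3 time(s)
Step 2: The value 46 appears most frequently (3 times).
Step 3: Mode = 46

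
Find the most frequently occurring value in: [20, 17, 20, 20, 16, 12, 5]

20

Step 1: Count the frequency of each value:
  5: appears 1 time(s)
  12: appears 1 time(s)
  16: appears 1 time(s)
  17: appears 1 time(s)
  20: appears 3 time(s)
Step 2: The value 20 appears most frequently (3 times).
Step 3: Mode = 20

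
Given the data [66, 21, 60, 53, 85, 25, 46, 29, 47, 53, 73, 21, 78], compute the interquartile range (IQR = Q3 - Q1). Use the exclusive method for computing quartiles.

42.5

Step 1: Sort the data: [21, 21, 25, 29, 46, 47, 53, 53, 60, 66, 73, 78, 85]
Step 2: n = 13
Step 3: Using the exclusive quartile method:
  Q1 = 27
  Q2 (median) = 53
  Q3 = 69.5
  IQR = Q3 - Q1 = 69.5 - 27 = 42.5
Step 4: IQR = 42.5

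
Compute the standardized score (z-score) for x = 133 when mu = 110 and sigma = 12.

1.9167

Step 1: Recall the z-score formula: z = (x - mu) / sigma
Step 2: Substitute values: z = (133 - 110) / 12
Step 3: z = 23 / 12 = 1.9167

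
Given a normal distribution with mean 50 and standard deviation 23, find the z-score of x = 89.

1.6957

Step 1: Recall the z-score formula: z = (x - mu) / sigma
Step 2: Substitute values: z = (89 - 50) / 23
Step 3: z = 39 / 23 = 1.6957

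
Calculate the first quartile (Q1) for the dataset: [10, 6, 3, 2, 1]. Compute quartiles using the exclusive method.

1.5

Step 1: Sort the data: [1, 2, 3, 6, 10]
Step 2: n = 5
Step 3: Using the exclusive quartile method:
  Q1 = 1.5
  Q2 (median) = 3
  Q3 = 8
  IQR = Q3 - Q1 = 8 - 1.5 = 6.5
Step 4: Q1 = 1.5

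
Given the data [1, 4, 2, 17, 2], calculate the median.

2

Step 1: Sort the data in ascending order: [1, 2, 2, 4, 17]
Step 2: The number of values is n = 5.
Step 3: Since n is odd, the median is the middle value at position 3: 2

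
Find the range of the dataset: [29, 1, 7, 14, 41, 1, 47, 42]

46

Step 1: Identify the maximum value: max = 47
Step 2: Identify the minimum value: min = 1
Step 3: Range = max - min = 47 - 1 = 46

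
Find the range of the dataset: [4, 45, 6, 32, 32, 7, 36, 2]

43

Step 1: Identify the maximum value: max = 45
Step 2: Identify the minimum value: min = 2
Step 3: Range = max - min = 45 - 2 = 43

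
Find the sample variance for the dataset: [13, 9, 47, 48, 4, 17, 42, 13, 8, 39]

314

Step 1: Compute the mean: (13 + 9 + 47 + 48 + 4 + 17 + 42 + 13 + 8 + 39) / 10 = 24
Step 2: Compute squared deviations from the mean:
  (13 - 24)^2 = 121
  (9 - 24)^2 = 225
  (47 - 24)^2 = 529
  (48 - 24)^2 = 576
  (4 - 24)^2 = 400
  (17 - 24)^2 = 49
  (42 - 24)^2 = 324
  (13 - 24)^2 = 121
  (8 - 24)^2 = 256
  (39 - 24)^2 = 225
Step 3: Sum of squared deviations = 2826
Step 4: Sample variance = 2826 / 9 = 314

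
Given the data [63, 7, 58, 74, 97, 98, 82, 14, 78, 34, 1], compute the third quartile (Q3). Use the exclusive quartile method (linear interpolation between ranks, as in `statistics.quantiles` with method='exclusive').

82

Step 1: Sort the data: [1, 7, 14, 34, 58, 63, 74, 78, 82, 97, 98]
Step 2: n = 11
Step 3: Using the exclusive quartile method:
  Q1 = 14
  Q2 (median) = 63
  Q3 = 82
  IQR = Q3 - Q1 = 82 - 14 = 68
Step 4: Q3 = 82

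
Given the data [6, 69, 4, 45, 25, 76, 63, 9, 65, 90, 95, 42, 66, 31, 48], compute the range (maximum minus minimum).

91

Step 1: Identify the maximum value: max = 95
Step 2: Identify the minimum value: min = 4
Step 3: Range = max - min = 95 - 4 = 91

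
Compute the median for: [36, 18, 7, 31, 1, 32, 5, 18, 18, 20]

18

Step 1: Sort the data in ascending order: [1, 5, 7, 18, 18, 18, 20, 31, 32, 36]
Step 2: The number of values is n = 10.
Step 3: Since n is even, the median is the average of positions 5 and 6:
  Median = (18 + 18) / 2 = 18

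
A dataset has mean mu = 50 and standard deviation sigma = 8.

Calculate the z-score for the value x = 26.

-3

Step 1: Recall the z-score formula: z = (x - mu) / sigma
Step 2: Substitute values: z = (26 - 50) / 8
Step 3: z = -24 / 8 = -3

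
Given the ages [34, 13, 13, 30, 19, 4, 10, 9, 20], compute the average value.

16.8889

Step 1: Sum all values: 34 + 13 + 13 + 30 + 19 + 4 + 10 + 9 + 20 = 152
Step 2: Count the number of values: n = 9
Step 3: Mean = sum / n = 152 / 9 = 16.8889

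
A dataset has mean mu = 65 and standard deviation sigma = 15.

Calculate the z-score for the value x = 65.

0

Step 1: Recall the z-score formula: z = (x - mu) / sigma
Step 2: Substitute values: z = (65 - 65) / 15
Step 3: z = 0 / 15 = 0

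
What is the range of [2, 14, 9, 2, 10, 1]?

13

Step 1: Identify the maximum value: max = 14
Step 2: Identify the minimum value: min = 1
Step 3: Range = max - min = 14 - 1 = 13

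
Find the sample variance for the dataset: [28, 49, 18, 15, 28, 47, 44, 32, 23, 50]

173.3778

Step 1: Compute the mean: (28 + 49 + 18 + 15 + 28 + 47 + 44 + 32 + 23 + 50) / 10 = 33.4
Step 2: Compute squared deviations from the mean:
  (28 - 33.4)^2 = 29.16
  (49 - 33.4)^2 = 243.36
  (18 - 33.4)^2 = 237.16
  (15 - 33.4)^2 = 338.56
  (28 - 33.4)^2 = 29.16
  (47 - 33.4)^2 = 184.96
  (44 - 33.4)^2 = 112.36
  (32 - 33.4)^2 = 1.96
  (23 - 33.4)^2 = 108.16
  (50 - 33.4)^2 = 275.56
Step 3: Sum of squared deviations = 1560.4
Step 4: Sample variance = 1560.4 / 9 = 173.3778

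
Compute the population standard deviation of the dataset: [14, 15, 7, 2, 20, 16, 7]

5.8763

Step 1: Compute the mean: 11.5714
Step 2: Sum of squared deviations from the mean: 241.7143
Step 3: Population variance = 241.7143 / 7 = 34.5306
Step 4: Standard deviation = sqrt(34.5306) = 5.8763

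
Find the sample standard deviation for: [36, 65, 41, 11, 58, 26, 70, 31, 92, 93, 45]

26.5189

Step 1: Compute the mean: 51.6364
Step 2: Sum of squared deviations from the mean: 7032.5455
Step 3: Sample variance = 7032.5455 / 10 = 703.2545
Step 4: Standard deviation = sqrt(703.2545) = 26.5189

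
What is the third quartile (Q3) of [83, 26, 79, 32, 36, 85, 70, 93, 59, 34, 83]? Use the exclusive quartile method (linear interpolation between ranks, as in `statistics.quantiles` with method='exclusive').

83

Step 1: Sort the data: [26, 32, 34, 36, 59, 70, 79, 83, 83, 85, 93]
Step 2: n = 11
Step 3: Using the exclusive quartile method:
  Q1 = 34
  Q2 (median) = 70
  Q3 = 83
  IQR = Q3 - Q1 = 83 - 34 = 49
Step 4: Q3 = 83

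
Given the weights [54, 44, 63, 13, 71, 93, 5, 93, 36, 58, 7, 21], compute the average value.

46.5

Step 1: Sum all values: 54 + 44 + 63 + 13 + 71 + 93 + 5 + 93 + 36 + 58 + 7 + 21 = 558
Step 2: Count the number of values: n = 12
Step 3: Mean = sum / n = 558 / 12 = 46.5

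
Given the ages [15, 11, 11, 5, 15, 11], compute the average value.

11.3333

Step 1: Sum all values: 15 + 11 + 11 + 5 + 15 + 11 = 68
Step 2: Count the number of values: n = 6
Step 3: Mean = sum / n = 68 / 6 = 11.3333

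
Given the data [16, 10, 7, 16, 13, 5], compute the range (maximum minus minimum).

11

Step 1: Identify the maximum value: max = 16
Step 2: Identify the minimum value: min = 5
Step 3: Range = max - min = 16 - 5 = 11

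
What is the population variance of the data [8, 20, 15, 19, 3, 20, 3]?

51.6735

Step 1: Compute the mean: (8 + 20 + 15 + 19 + 3 + 20 + 3) / 7 = 12.5714
Step 2: Compute squared deviations from the mean:
  (8 - 12.5714)^2 = 20.898
  (20 - 12.5714)^2 = 55.1837
  (15 - 12.5714)^2 = 5.898
  (19 - 12.5714)^2 = 41.3265
  (3 - 12.5714)^2 = 91.6122
  (20 - 12.5714)^2 = 55.1837
  (3 - 12.5714)^2 = 91.6122
Step 3: Sum of squared deviations = 361.7143
Step 4: Population variance = 361.7143 / 7 = 51.6735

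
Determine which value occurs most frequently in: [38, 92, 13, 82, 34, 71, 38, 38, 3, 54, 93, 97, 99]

38

Step 1: Count the frequency of each value:
  3: appears 1 time(s)
  13: appears 1 time(s)
  34: appears 1 time(s)
  38: appears 3 time(s)
  54: appears 1 time(s)
  71: appears 1 time(s)
  82: appears 1 time(s)
  92: appears 1 time(s)
  93: appears 1 time(s)
  97: appears 1 time(s)
  99: appears 1 time(s)
Step 2: The value 38 appears most frequently (3 times).
Step 3: Mode = 38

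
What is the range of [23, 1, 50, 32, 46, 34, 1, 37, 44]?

49

Step 1: Identify the maximum value: max = 50
Step 2: Identify the minimum value: min = 1
Step 3: Range = max - min = 50 - 1 = 49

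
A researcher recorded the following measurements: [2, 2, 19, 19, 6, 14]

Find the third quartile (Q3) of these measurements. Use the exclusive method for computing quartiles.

19

Step 1: Sort the data: [2, 2, 6, 14, 19, 19]
Step 2: n = 6
Step 3: Using the exclusive quartile method:
  Q1 = 2
  Q2 (median) = 10
  Q3 = 19
  IQR = Q3 - Q1 = 19 - 2 = 17
Step 4: Q3 = 19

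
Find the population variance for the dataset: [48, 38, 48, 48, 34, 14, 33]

130.8163

Step 1: Compute the mean: (48 + 38 + 48 + 48 + 34 + 14 + 33) / 7 = 37.5714
Step 2: Compute squared deviations from the mean:
  (48 - 37.5714)^2 = 108.7551
  (38 - 37.5714)^2 = 0.1837
  (48 - 37.5714)^2 = 108.7551
  (48 - 37.5714)^2 = 108.7551
  (34 - 37.5714)^2 = 12.7551
  (14 - 37.5714)^2 = 555.6122
  (33 - 37.5714)^2 = 20.898
Step 3: Sum of squared deviations = 915.7143
Step 4: Population variance = 915.7143 / 7 = 130.8163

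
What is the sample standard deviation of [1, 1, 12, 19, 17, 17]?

8.2077

Step 1: Compute the mean: 11.1667
Step 2: Sum of squared deviations from the mean: 336.8333
Step 3: Sample variance = 336.8333 / 5 = 67.3667
Step 4: Standard deviation = sqrt(67.3667) = 8.2077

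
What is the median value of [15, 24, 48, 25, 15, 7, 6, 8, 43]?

15

Step 1: Sort the data in ascending order: [6, 7, 8, 15, 15, 24, 25, 43, 48]
Step 2: The number of values is n = 9.
Step 3: Since n is odd, the median is the middle value at position 5: 15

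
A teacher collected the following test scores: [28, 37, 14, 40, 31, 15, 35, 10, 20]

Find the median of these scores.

28

Step 1: Sort the data in ascending order: [10, 14, 15, 20, 28, 31, 35, 37, 40]
Step 2: The number of values is n = 9.
Step 3: Since n is odd, the median is the middle value at position 5: 28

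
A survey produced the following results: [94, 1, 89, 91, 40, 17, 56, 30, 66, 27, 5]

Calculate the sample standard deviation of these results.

34.4513

Step 1: Compute the mean: 46.9091
Step 2: Sum of squared deviations from the mean: 11868.9091
Step 3: Sample variance = 11868.9091 / 10 = 1186.8909
Step 4: Standard deviation = sqrt(1186.8909) = 34.4513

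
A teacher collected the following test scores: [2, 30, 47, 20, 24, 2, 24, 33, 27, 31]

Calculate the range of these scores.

45

Step 1: Identify the maximum value: max = 47
Step 2: Identify the minimum value: min = 2
Step 3: Range = max - min = 47 - 2 = 45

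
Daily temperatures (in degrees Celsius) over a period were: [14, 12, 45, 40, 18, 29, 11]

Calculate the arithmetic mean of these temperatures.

24.1429

Step 1: Sum all values: 14 + 12 + 45 + 40 + 18 + 29 + 11 = 169
Step 2: Count the number of values: n = 7
Step 3: Mean = sum / n = 169 / 7 = 24.1429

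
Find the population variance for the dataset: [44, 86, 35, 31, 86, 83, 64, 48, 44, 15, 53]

512.2479

Step 1: Compute the mean: (44 + 86 + 35 + 31 + 86 + 83 + 64 + 48 + 44 + 15 + 53) / 11 = 53.5455
Step 2: Compute squared deviations from the mean:
  (44 - 53.5455)^2 = 91.1157
  (86 - 53.5455)^2 = 1053.2975
  (35 - 53.5455)^2 = 343.9339
  (31 - 53.5455)^2 = 508.2975
  (86 - 53.5455)^2 = 1053.2975
  (83 - 53.5455)^2 = 867.5702
  (64 - 53.5455)^2 = 109.2975
  (48 - 53.5455)^2 = 30.7521
  (44 - 53.5455)^2 = 91.1157
  (15 - 53.5455)^2 = 1485.7521
  (53 - 53.5455)^2 = 0.2975
Step 3: Sum of squared deviations = 5634.7273
Step 4: Population variance = 5634.7273 / 11 = 512.2479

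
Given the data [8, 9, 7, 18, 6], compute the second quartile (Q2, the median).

8

Step 1: Sort the data: [6, 7, 8, 9, 18]
Step 2: n = 5
Step 3: Q2 is the median. Since n is odd, it is the middle value at position 3: 8
Step 4: Q2 = 8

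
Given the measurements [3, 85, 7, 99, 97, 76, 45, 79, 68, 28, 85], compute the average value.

61.0909

Step 1: Sum all values: 3 + 85 + 7 + 99 + 97 + 76 + 45 + 79 + 68 + 28 + 85 = 672
Step 2: Count the number of values: n = 11
Step 3: Mean = sum / n = 672 / 11 = 61.0909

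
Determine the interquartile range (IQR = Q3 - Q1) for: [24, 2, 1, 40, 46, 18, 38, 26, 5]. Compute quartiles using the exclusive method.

35.5

Step 1: Sort the data: [1, 2, 5, 18, 24, 26, 38, 40, 46]
Step 2: n = 9
Step 3: Using the exclusive quartile method:
  Q1 = 3.5
  Q2 (median) = 24
  Q3 = 39
  IQR = Q3 - Q1 = 39 - 3.5 = 35.5
Step 4: IQR = 35.5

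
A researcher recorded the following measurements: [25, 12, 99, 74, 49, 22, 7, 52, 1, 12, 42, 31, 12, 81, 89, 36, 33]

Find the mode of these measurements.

12

Step 1: Count the frequency of each value:
  1: appears 1 time(s)
  7: appears 1 time(s)
  12: appears 3 time(s)
  22: appears 1 time(s)
  25: appears 1 time(s)
  31: appears 1 time(s)
  33: appears 1 time(s)
  36: appears 1 time(s)
  42: appears 1 time(s)
  49: appears 1 time(s)
  52: appears 1 time(s)
  74: appears 1 time(s)
  81: appears 1 time(s)
  89: appears 1 time(s)
  99: appears 1 time(s)
Step 2: The value 12 appears most frequently (3 times).
Step 3: Mode = 12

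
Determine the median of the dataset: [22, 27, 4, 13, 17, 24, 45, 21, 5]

21

Step 1: Sort the data in ascending order: [4, 5, 13, 17, 21, 22, 24, 27, 45]
Step 2: The number of values is n = 9.
Step 3: Since n is odd, the median is the middle value at position 5: 21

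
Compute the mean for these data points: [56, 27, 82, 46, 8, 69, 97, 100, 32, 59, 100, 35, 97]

62.1538

Step 1: Sum all values: 56 + 27 + 82 + 46 + 8 + 69 + 97 + 100 + 32 + 59 + 100 + 35 + 97 = 808
Step 2: Count the number of values: n = 13
Step 3: Mean = sum / n = 808 / 13 = 62.1538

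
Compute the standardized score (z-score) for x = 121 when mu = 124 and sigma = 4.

-0.75

Step 1: Recall the z-score formula: z = (x - mu) / sigma
Step 2: Substitute values: z = (121 - 124) / 4
Step 3: z = -3 / 4 = -0.75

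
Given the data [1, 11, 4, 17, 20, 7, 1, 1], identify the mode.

1

Step 1: Count the frequency of each value:
  1: appears 3 time(s)
  4: appears 1 time(s)
  7: appears 1 time(s)
  11: appears 1 time(s)
  17: appears 1 time(s)
  20: appears 1 time(s)
Step 2: The value 1 appears most frequently (3 times).
Step 3: Mode = 1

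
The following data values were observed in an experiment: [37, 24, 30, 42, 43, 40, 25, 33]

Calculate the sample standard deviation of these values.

7.4402

Step 1: Compute the mean: 34.25
Step 2: Sum of squared deviations from the mean: 387.5
Step 3: Sample variance = 387.5 / 7 = 55.3571
Step 4: Standard deviation = sqrt(55.3571) = 7.4402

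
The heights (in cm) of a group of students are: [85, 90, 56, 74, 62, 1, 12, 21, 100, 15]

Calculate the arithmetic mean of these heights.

51.6

Step 1: Sum all values: 85 + 90 + 56 + 74 + 62 + 1 + 12 + 21 + 100 + 15 = 516
Step 2: Count the number of values: n = 10
Step 3: Mean = sum / n = 516 / 10 = 51.6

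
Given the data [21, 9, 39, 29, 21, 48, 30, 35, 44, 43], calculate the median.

32.5

Step 1: Sort the data in ascending order: [9, 21, 21, 29, 30, 35, 39, 43, 44, 48]
Step 2: The number of values is n = 10.
Step 3: Since n is even, the median is the average of positions 5 and 6:
  Median = (30 + 35) / 2 = 32.5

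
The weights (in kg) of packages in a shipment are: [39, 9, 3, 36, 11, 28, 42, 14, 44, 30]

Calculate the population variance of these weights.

205.44

Step 1: Compute the mean: (39 + 9 + 3 + 36 + 11 + 28 + 42 + 14 + 44 + 30) / 10 = 25.6
Step 2: Compute squared deviations from the mean:
  (39 - 25.6)^2 = 179.56
  (9 - 25.6)^2 = 275.56
  (3 - 25.6)^2 = 510.76
  (36 - 25.6)^2 = 108.16
  (11 - 25.6)^2 = 213.16
  (28 - 25.6)^2 = 5.76
  (42 - 25.6)^2 = 268.96
  (14 - 25.6)^2 = 134.56
  (44 - 25.6)^2 = 338.56
  (30 - 25.6)^2 = 19.36
Step 3: Sum of squared deviations = 2054.4
Step 4: Population variance = 2054.4 / 10 = 205.44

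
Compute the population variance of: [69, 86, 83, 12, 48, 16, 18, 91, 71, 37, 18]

880.8099

Step 1: Compute the mean: (69 + 86 + 83 + 12 + 48 + 16 + 18 + 91 + 71 + 37 + 18) / 11 = 49.9091
Step 2: Compute squared deviations from the mean:
  (69 - 49.9091)^2 = 364.4628
  (86 - 49.9091)^2 = 1302.5537
  (83 - 49.9091)^2 = 1095.0083
  (12 - 49.9091)^2 = 1437.0992
  (48 - 49.9091)^2 = 3.6446
  (16 - 49.9091)^2 = 1149.8264
  (18 - 49.9091)^2 = 1018.1901
  (91 - 49.9091)^2 = 1688.4628
  (71 - 49.9091)^2 = 444.8264
  (37 - 49.9091)^2 = 166.6446
  (18 - 49.9091)^2 = 1018.1901
Step 3: Sum of squared deviations = 9688.9091
Step 4: Population variance = 9688.9091 / 11 = 880.8099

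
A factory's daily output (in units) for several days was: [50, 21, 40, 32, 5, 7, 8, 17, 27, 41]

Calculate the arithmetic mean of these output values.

24.8

Step 1: Sum all values: 50 + 21 + 40 + 32 + 5 + 7 + 8 + 17 + 27 + 41 = 248
Step 2: Count the number of values: n = 10
Step 3: Mean = sum / n = 248 / 10 = 24.8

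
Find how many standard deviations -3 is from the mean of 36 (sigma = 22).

-1.7727

Step 1: Recall the z-score formula: z = (x - mu) / sigma
Step 2: Substitute values: z = (-3 - 36) / 22
Step 3: z = -39 / 22 = -1.7727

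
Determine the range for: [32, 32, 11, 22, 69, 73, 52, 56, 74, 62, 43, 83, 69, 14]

72

Step 1: Identify the maximum value: max = 83
Step 2: Identify the minimum value: min = 11
Step 3: Range = max - min = 83 - 11 = 72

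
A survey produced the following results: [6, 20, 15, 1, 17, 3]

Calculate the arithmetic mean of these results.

10.3333

Step 1: Sum all values: 6 + 20 + 15 + 1 + 17 + 3 = 62
Step 2: Count the number of values: n = 6
Step 3: Mean = sum / n = 62 / 6 = 10.3333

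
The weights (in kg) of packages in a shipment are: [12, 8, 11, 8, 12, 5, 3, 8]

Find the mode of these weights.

8

Step 1: Count the frequency of each value:
  3: appears 1 time(s)
  5: appears 1 time(s)
  8: appears 3 time(s)
  11: appears 1 time(s)
  12: appears 2 time(s)
Step 2: The value 8 appears most frequently (3 times).
Step 3: Mode = 8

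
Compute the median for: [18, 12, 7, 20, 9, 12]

12

Step 1: Sort the data in ascending order: [7, 9, 12, 12, 18, 20]
Step 2: The number of values is n = 6.
Step 3: Since n is even, the median is the average of positions 3 and 4:
  Median = (12 + 12) / 2 = 12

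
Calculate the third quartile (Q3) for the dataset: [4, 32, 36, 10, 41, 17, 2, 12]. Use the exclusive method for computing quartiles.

35

Step 1: Sort the data: [2, 4, 10, 12, 17, 32, 36, 41]
Step 2: n = 8
Step 3: Using the exclusive quartile method:
  Q1 = 5.5
  Q2 (median) = 14.5
  Q3 = 35
  IQR = Q3 - Q1 = 35 - 5.5 = 29.5
Step 4: Q3 = 35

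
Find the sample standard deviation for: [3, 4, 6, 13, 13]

4.8683

Step 1: Compute the mean: 7.8
Step 2: Sum of squared deviations from the mean: 94.8
Step 3: Sample variance = 94.8 / 4 = 23.7
Step 4: Standard deviation = sqrt(23.7) = 4.8683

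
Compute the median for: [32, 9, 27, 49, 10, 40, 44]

32

Step 1: Sort the data in ascending order: [9, 10, 27, 32, 40, 44, 49]
Step 2: The number of values is n = 7.
Step 3: Since n is odd, the median is the middle value at position 4: 32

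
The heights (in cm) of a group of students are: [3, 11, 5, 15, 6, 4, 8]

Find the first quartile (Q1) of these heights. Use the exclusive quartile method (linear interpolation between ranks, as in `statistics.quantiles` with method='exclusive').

4

Step 1: Sort the data: [3, 4, 5, 6, 8, 11, 15]
Step 2: n = 7
Step 3: Using the exclusive quartile method:
  Q1 = 4
  Q2 (median) = 6
  Q3 = 11
  IQR = Q3 - Q1 = 11 - 4 = 7
Step 4: Q1 = 4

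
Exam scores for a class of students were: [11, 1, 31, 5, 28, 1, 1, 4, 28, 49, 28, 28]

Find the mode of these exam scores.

28

Step 1: Count the frequency of each value:
  1: appears 3 time(s)
  4: appears 1 time(s)
  5: appears 1 time(s)
  11: appears 1 time(s)
  28: appears 4 time(s)
  31: appears 1 time(s)
  49: appears 1 time(s)
Step 2: The value 28 appears most frequently (4 times).
Step 3: Mode = 28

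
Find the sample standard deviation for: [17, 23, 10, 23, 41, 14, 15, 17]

9.5469

Step 1: Compute the mean: 20
Step 2: Sum of squared deviations from the mean: 638
Step 3: Sample variance = 638 / 7 = 91.1429
Step 4: Standard deviation = sqrt(91.1429) = 9.5469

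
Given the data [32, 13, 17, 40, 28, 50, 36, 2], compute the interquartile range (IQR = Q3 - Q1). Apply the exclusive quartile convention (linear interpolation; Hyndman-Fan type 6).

25

Step 1: Sort the data: [2, 13, 17, 28, 32, 36, 40, 50]
Step 2: n = 8
Step 3: Using the exclusive quartile method:
  Q1 = 14
  Q2 (median) = 30
  Q3 = 39
  IQR = Q3 - Q1 = 39 - 14 = 25
Step 4: IQR = 25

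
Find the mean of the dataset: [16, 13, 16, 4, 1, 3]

8.8333

Step 1: Sum all values: 16 + 13 + 16 + 4 + 1 + 3 = 53
Step 2: Count the number of values: n = 6
Step 3: Mean = sum / n = 53 / 6 = 8.8333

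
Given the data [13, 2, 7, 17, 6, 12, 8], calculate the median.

8

Step 1: Sort the data in ascending order: [2, 6, 7, 8, 12, 13, 17]
Step 2: The number of values is n = 7.
Step 3: Since n is odd, the median is the middle value at position 4: 8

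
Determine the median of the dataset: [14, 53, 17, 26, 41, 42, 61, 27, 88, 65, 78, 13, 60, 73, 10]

42

Step 1: Sort the data in ascending order: [10, 13, 14, 17, 26, 27, 41, 42, 53, 60, 61, 65, 73, 78, 88]
Step 2: The number of values is n = 15.
Step 3: Since n is odd, the median is the middle value at position 8: 42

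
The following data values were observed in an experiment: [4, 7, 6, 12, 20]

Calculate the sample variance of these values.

41.2

Step 1: Compute the mean: (4 + 7 + 6 + 12 + 20) / 5 = 9.8
Step 2: Compute squared deviations from the mean:
  (4 - 9.8)^2 = 33.64
  (7 - 9.8)^2 = 7.84
  (6 - 9.8)^2 = 14.44
  (12 - 9.8)^2 = 4.84
  (20 - 9.8)^2 = 104.04
Step 3: Sum of squared deviations = 164.8
Step 4: Sample variance = 164.8 / 4 = 41.2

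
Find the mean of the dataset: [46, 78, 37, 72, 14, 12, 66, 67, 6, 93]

49.1

Step 1: Sum all values: 46 + 78 + 37 + 72 + 14 + 12 + 66 + 67 + 6 + 93 = 491
Step 2: Count the number of values: n = 10
Step 3: Mean = sum / n = 491 / 10 = 49.1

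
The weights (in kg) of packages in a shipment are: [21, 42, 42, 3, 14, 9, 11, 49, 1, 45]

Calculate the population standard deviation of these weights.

17.8496

Step 1: Compute the mean: 23.7
Step 2: Sum of squared deviations from the mean: 3186.1
Step 3: Population variance = 3186.1 / 10 = 318.61
Step 4: Standard deviation = sqrt(318.61) = 17.8496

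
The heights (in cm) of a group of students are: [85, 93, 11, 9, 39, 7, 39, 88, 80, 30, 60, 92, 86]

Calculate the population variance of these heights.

1069.5976

Step 1: Compute the mean: (85 + 93 + 11 + 9 + 39 + 7 + 39 + 88 + 80 + 30 + 60 + 92 + 86) / 13 = 55.3077
Step 2: Compute squared deviations from the mean:
  (85 - 55.3077)^2 = 881.6331
  (93 - 55.3077)^2 = 1420.7101
  (11 - 55.3077)^2 = 1963.1716
  (9 - 55.3077)^2 = 2144.4024
  (39 - 55.3077)^2 = 265.9408
  (7 - 55.3077)^2 = 2333.6331
  (39 - 55.3077)^2 = 265.9408
  (88 - 55.3077)^2 = 1068.787
  (80 - 55.3077)^2 = 609.7101
  (30 - 55.3077)^2 = 640.4793
  (60 - 55.3077)^2 = 22.0178
  (92 - 55.3077)^2 = 1346.3254
  (86 - 55.3077)^2 = 942.0178
Step 3: Sum of squared deviations = 13904.7692
Step 4: Population variance = 13904.7692 / 13 = 1069.5976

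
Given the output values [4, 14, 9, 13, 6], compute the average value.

9.2

Step 1: Sum all values: 4 + 14 + 9 + 13 + 6 = 46
Step 2: Count the number of values: n = 5
Step 3: Mean = sum / n = 46 / 5 = 9.2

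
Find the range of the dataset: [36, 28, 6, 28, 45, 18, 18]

39

Step 1: Identify the maximum value: max = 45
Step 2: Identify the minimum value: min = 6
Step 3: Range = max - min = 45 - 6 = 39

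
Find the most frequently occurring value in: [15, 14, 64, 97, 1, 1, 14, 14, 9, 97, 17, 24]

14

Step 1: Count the frequency of each value:
  1: appears 2 time(s)
  9: appears 1 time(s)
  14: appears 3 time(s)
  15: appears 1 time(s)
  17: appears 1 time(s)
  24: appears 1 time(s)
  64: appears 1 time(s)
  97: appears 2 time(s)
Step 2: The value 14 appears most frequently (3 times).
Step 3: Mode = 14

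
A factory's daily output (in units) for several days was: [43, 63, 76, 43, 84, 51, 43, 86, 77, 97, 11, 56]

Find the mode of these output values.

43

Step 1: Count the frequency of each value:
  11: appears 1 time(s)
  43: appears 3 time(s)
  51: appears 1 time(s)
  56: appears 1 time(s)
  63: appears 1 time(s)
  76: appears 1 time(s)
  77: appears 1 time(s)
  84: appears 1 time(s)
  86: appears 1 time(s)
  97: appears 1 time(s)
Step 2: The value 43 appears most frequently (3 times).
Step 3: Mode = 43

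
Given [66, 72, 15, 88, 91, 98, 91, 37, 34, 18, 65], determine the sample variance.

932.8545

Step 1: Compute the mean: (66 + 72 + 15 + 88 + 91 + 98 + 91 + 37 + 34 + 18 + 65) / 11 = 61.3636
Step 2: Compute squared deviations from the mean:
  (66 - 61.3636)^2 = 21.4959
  (72 - 61.3636)^2 = 113.1322
  (15 - 61.3636)^2 = 2149.5868
  (88 - 61.3636)^2 = 709.4959
  (91 - 61.3636)^2 = 878.314
  (98 - 61.3636)^2 = 1342.2231
  (91 - 61.3636)^2 = 878.314
  (37 - 61.3636)^2 = 593.5868
  (34 - 61.3636)^2 = 748.7686
  (18 - 61.3636)^2 = 1880.405
  (65 - 61.3636)^2 = 13.2231
Step 3: Sum of squared deviations = 9328.5455
Step 4: Sample variance = 9328.5455 / 10 = 932.8545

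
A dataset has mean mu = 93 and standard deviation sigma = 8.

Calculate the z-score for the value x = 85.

-1

Step 1: Recall the z-score formula: z = (x - mu) / sigma
Step 2: Substitute values: z = (85 - 93) / 8
Step 3: z = -8 / 8 = -1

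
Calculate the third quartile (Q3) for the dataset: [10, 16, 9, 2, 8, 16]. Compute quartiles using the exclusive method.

16

Step 1: Sort the data: [2, 8, 9, 10, 16, 16]
Step 2: n = 6
Step 3: Using the exclusive quartile method:
  Q1 = 6.5
  Q2 (median) = 9.5
  Q3 = 16
  IQR = Q3 - Q1 = 16 - 6.5 = 9.5
Step 4: Q3 = 16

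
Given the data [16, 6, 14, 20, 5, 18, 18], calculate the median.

16

Step 1: Sort the data in ascending order: [5, 6, 14, 16, 18, 18, 20]
Step 2: The number of values is n = 7.
Step 3: Since n is odd, the median is the middle value at position 4: 16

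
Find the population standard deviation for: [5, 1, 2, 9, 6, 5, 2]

2.603

Step 1: Compute the mean: 4.2857
Step 2: Sum of squared deviations from the mean: 47.4286
Step 3: Population variance = 47.4286 / 7 = 6.7755
Step 4: Standard deviation = sqrt(6.7755) = 2.603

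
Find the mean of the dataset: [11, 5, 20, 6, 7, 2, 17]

9.7143

Step 1: Sum all values: 11 + 5 + 20 + 6 + 7 + 2 + 17 = 68
Step 2: Count the number of values: n = 7
Step 3: Mean = sum / n = 68 / 7 = 9.7143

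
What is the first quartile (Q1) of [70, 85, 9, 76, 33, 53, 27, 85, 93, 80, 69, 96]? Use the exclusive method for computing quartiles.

38

Step 1: Sort the data: [9, 27, 33, 53, 69, 70, 76, 80, 85, 85, 93, 96]
Step 2: n = 12
Step 3: Using the exclusive quartile method:
  Q1 = 38
  Q2 (median) = 73
  Q3 = 85
  IQR = Q3 - Q1 = 85 - 38 = 47
Step 4: Q1 = 38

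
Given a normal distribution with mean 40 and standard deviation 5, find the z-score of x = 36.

-0.8

Step 1: Recall the z-score formula: z = (x - mu) / sigma
Step 2: Substitute values: z = (36 - 40) / 5
Step 3: z = -4 / 5 = -0.8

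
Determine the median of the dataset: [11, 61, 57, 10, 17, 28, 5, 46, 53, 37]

32.5

Step 1: Sort the data in ascending order: [5, 10, 11, 17, 28, 37, 46, 53, 57, 61]
Step 2: The number of values is n = 10.
Step 3: Since n is even, the median is the average of positions 5 and 6:
  Median = (28 + 37) / 2 = 32.5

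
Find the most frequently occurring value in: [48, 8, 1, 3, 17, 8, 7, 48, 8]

8

Step 1: Count the frequency of each value:
  1: appears 1 time(s)
  3: appears 1 time(s)
  7: appears 1 time(s)
  8: appears 3 time(s)
  17: appears 1 time(s)
  48: appears 2 time(s)
Step 2: The value 8 appears most frequently (3 times).
Step 3: Mode = 8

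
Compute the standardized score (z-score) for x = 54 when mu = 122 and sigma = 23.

-2.9565

Step 1: Recall the z-score formula: z = (x - mu) / sigma
Step 2: Substitute values: z = (54 - 122) / 23
Step 3: z = -68 / 23 = -2.9565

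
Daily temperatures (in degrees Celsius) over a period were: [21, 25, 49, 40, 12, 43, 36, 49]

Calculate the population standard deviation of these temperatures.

12.7665

Step 1: Compute the mean: 34.375
Step 2: Sum of squared deviations from the mean: 1303.875
Step 3: Population variance = 1303.875 / 8 = 162.9844
Step 4: Standard deviation = sqrt(162.9844) = 12.7665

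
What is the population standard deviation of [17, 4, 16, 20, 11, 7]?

5.6789

Step 1: Compute the mean: 12.5
Step 2: Sum of squared deviations from the mean: 193.5
Step 3: Population variance = 193.5 / 6 = 32.25
Step 4: Standard deviation = sqrt(32.25) = 5.6789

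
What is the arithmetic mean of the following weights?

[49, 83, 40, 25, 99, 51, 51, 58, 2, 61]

51.9

Step 1: Sum all values: 49 + 83 + 40 + 25 + 99 + 51 + 51 + 58 + 2 + 61 = 519
Step 2: Count the number of values: n = 10
Step 3: Mean = sum / n = 519 / 10 = 51.9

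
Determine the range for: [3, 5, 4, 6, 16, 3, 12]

13

Step 1: Identify the maximum value: max = 16
Step 2: Identify the minimum value: min = 3
Step 3: Range = max - min = 16 - 3 = 13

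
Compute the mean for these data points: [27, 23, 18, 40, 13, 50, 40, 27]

29.75

Step 1: Sum all values: 27 + 23 + 18 + 40 + 13 + 50 + 40 + 27 = 238
Step 2: Count the number of values: n = 8
Step 3: Mean = sum / n = 238 / 8 = 29.75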